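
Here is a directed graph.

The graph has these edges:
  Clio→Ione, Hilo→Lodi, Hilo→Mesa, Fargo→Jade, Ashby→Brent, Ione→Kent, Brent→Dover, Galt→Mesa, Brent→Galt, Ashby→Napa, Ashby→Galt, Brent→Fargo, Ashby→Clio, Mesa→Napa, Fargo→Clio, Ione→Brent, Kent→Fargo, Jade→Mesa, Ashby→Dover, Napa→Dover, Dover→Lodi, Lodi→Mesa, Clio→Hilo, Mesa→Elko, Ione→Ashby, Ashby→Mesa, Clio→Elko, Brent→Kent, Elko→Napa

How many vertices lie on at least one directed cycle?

11

A vertex is on a directed cycle iff it belongs to a strongly connected component of size ≥ 2 (or has a self-loop).
The vertices on cycles are {Clio, Elko, Ione, Kent, Lodi, Mesa, Napa, Ashby, Brent, Dover, Fargo} — 11 in total.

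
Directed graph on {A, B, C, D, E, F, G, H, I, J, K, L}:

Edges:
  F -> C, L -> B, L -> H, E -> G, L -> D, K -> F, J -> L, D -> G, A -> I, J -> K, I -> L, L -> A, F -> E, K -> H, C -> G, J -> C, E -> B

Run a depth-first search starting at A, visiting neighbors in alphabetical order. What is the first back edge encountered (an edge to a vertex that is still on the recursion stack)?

DFS from A (visiting neighbors in alphabetical order); mark gray on enter, black on exit:
A gray
  I gray
    L gray
      L→A: A is gray → back edge
First back edge: L → A.

L->A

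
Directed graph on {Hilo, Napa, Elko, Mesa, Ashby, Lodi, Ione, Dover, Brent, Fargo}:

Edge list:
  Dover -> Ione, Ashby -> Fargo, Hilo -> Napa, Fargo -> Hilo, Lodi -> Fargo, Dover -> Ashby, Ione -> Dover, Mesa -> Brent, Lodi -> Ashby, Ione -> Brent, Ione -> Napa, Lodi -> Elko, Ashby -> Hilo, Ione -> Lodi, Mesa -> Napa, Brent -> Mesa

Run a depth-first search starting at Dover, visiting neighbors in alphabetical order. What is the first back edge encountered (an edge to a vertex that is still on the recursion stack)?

Mesa->Brent

DFS from Dover (visiting neighbors in alphabetical order); mark gray on enter, black on exit:
Dover gray
  Ashby gray
    Fargo gray
      Hilo gray
        Napa gray
        Napa black
      Hilo black
    Fargo black
    Ashby→Hilo: Hilo black — skip
  Ashby black
  Ione gray
    Brent gray
      Mesa gray
        Mesa→Brent: Brent is gray → back edge
First back edge: Mesa → Brent.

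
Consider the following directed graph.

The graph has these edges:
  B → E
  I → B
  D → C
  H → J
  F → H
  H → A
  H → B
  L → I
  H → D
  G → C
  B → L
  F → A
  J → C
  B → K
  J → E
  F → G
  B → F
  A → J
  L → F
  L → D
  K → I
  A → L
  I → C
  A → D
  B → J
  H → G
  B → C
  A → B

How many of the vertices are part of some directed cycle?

7

A vertex is on a directed cycle iff it belongs to a strongly connected component of size ≥ 2 (or has a self-loop).
The vertices on cycles are {A, B, F, H, I, K, L} — 7 in total.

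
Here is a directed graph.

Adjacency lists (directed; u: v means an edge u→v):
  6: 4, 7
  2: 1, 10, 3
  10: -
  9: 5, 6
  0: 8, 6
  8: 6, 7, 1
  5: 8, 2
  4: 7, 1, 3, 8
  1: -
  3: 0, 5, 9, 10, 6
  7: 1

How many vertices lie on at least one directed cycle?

A vertex is on a directed cycle iff it belongs to a strongly connected component of size ≥ 2 (or has a self-loop).
The vertices on cycles are {0, 2, 3, 4, 5, 6, 8, 9} — 8 in total.

8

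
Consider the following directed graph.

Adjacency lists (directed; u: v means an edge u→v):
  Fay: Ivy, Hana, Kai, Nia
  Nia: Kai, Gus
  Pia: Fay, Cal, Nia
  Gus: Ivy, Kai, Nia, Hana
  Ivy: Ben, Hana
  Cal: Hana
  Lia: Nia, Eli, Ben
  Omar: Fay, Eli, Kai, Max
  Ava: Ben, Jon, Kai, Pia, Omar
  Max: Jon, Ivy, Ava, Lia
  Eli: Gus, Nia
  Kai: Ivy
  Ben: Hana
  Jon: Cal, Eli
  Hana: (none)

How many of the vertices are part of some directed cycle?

5

A vertex is on a directed cycle iff it belongs to a strongly connected component of size ≥ 2 (or has a self-loop).
The vertices on cycles are {Ava, Gus, Max, Nia, Omar} — 5 in total.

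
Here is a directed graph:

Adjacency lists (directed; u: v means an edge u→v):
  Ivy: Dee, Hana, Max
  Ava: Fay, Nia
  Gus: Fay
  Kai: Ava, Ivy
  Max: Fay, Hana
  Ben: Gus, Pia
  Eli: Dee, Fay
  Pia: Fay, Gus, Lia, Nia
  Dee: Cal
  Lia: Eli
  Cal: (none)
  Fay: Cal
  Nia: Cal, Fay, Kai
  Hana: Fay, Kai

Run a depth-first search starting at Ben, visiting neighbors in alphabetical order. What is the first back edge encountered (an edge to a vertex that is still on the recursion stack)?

Ava→Nia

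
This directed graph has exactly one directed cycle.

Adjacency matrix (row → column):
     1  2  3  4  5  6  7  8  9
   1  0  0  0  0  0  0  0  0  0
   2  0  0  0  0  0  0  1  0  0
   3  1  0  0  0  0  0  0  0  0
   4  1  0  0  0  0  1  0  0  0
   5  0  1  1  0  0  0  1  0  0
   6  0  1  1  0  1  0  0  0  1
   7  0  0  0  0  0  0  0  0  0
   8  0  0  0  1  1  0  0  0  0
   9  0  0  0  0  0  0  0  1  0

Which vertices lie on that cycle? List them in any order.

DFS with gray/black marking from 8:
8 gray
  5 gray
    2 gray
      7 gray
      7 black
    2 black
    3 gray
      1 gray
      1 black
    3 black
    5→7: 7 black — skip
  5 black
  4 gray
    6 gray
      6→2: 2 black — skip
      9 gray
        9→8: 8 is gray → back edge
Back edge closes the cycle 8 → 4 → 6 → 9 → 8; its vertices are {4, 6, 8, 9}.

4, 6, 8, 9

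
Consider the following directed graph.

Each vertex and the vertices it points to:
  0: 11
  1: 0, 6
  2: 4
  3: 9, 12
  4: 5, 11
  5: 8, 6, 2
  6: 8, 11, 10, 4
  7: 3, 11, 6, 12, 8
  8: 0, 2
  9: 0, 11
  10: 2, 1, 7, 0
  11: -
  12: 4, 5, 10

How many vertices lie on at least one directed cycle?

A vertex is on a directed cycle iff it belongs to a strongly connected component of size ≥ 2 (or has a self-loop).
The vertices on cycles are {1, 2, 3, 4, 5, 6, 7, 8, 10, 12} — 10 in total.

10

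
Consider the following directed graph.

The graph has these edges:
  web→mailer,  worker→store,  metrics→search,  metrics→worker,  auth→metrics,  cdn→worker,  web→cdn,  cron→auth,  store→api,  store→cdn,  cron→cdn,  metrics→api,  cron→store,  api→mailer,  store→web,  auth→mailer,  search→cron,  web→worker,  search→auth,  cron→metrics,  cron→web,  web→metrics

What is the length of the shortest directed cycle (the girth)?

3

For each vertex v, BFS finds the shortest path from v back to v.
The shortest such closed walk is cron → metrics → search → cron, length 3.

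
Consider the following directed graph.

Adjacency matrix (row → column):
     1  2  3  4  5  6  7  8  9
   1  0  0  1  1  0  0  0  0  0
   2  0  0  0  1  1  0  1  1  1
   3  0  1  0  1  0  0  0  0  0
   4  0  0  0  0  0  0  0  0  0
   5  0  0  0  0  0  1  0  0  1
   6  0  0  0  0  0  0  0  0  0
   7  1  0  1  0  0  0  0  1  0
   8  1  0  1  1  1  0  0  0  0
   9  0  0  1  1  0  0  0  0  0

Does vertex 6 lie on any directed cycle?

6 lies on a cycle iff there is a path from 6 back to itself.
Exploring from 6, it never reaches itself; equivalently, its strongly connected component is a singleton.

No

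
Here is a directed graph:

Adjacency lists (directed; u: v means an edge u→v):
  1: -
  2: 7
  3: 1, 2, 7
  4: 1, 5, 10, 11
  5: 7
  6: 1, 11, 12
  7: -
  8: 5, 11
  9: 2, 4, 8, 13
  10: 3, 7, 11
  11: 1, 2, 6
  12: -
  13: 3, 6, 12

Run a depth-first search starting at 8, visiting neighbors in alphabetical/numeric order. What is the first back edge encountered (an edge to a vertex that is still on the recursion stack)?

6→11

DFS from 8 (visiting neighbors in alphabetical/numeric order); mark gray on enter, black on exit:
8 gray
  5 gray
    7 gray
    7 black
  5 black
  11 gray
    1 gray
    1 black
    2 gray
      2→7: 7 black — skip
    2 black
    6 gray
      6→1: 1 black — skip
      6→11: 11 is gray → back edge
First back edge: 6 → 11.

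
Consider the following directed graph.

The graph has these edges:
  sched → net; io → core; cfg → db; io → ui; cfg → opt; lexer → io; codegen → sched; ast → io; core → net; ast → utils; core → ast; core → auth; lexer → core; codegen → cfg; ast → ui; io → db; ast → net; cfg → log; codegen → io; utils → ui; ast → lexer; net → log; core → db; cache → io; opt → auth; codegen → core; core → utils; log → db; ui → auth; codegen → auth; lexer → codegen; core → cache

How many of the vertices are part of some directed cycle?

A vertex is on a directed cycle iff it belongs to a strongly connected component of size ≥ 2 (or has a self-loop).
The vertices on cycles are {io, ast, core, cache, lexer, codegen} — 6 in total.

6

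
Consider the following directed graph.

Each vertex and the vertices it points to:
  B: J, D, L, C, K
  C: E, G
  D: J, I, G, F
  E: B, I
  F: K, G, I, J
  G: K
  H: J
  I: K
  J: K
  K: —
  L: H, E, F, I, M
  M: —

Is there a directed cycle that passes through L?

L is on a cycle iff L can reach itself via ≥1 edge.
L → E → B → L — yes.

Yes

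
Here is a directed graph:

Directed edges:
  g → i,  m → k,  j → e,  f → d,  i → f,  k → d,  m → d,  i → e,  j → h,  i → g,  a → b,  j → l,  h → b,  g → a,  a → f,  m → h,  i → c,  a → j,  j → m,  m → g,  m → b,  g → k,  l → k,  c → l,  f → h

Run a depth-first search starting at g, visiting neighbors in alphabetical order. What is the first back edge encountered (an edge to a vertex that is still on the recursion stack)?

m→g

DFS from g (visiting neighbors in alphabetical order); mark gray on enter, black on exit:
g gray
  a gray
    b gray
    b black
    f gray
      d gray
      d black
      h gray
        h→b: b black — skip
      h black
    f black
    j gray
      e gray
      e black
      j→h: h black — skip
      l gray
        k gray
          k→d: d black — skip
        k black
      l black
      m gray
        m→b: b black — skip
        m→d: d black — skip
        m→g: g is gray → back edge
First back edge: m → g.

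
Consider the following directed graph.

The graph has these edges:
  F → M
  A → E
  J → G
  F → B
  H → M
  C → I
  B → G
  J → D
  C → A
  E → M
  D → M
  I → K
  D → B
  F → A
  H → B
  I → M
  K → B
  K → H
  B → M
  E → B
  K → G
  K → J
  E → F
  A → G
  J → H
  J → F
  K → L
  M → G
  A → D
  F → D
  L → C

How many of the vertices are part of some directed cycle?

7

A vertex is on a directed cycle iff it belongs to a strongly connected component of size ≥ 2 (or has a self-loop).
The vertices on cycles are {A, C, E, F, I, K, L} — 7 in total.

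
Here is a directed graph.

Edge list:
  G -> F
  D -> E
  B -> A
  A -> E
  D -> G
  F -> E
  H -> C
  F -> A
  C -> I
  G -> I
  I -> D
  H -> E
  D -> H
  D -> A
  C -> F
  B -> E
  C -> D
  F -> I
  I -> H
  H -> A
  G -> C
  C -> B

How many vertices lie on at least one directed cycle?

6

A vertex is on a directed cycle iff it belongs to a strongly connected component of size ≥ 2 (or has a self-loop).
The vertices on cycles are {C, D, F, G, H, I} — 6 in total.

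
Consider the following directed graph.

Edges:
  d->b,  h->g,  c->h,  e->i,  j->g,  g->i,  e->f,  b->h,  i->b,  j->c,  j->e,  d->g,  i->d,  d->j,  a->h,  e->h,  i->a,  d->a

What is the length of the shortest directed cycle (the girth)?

3

For each vertex v, BFS finds the shortest path from v back to v.
The shortest such closed walk is d → g → i → d, length 3.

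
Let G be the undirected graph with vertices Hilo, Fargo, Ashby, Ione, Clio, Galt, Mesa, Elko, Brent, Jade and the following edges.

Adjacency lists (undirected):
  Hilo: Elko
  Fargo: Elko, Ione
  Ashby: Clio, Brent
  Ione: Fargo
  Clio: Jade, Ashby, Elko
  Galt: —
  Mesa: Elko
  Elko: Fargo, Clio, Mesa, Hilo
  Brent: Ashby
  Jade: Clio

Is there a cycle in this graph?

DFS, tracking each vertex's parent; an edge to a visited non-parent vertex closes a cycle.
Start from Mesa:
visit Mesa (parent –)
  visit Elko (parent Mesa)
    visit Fargo (parent Elko)
      Fargo–Elko: parent, skip
      visit Ione (parent Fargo)
        Ione–Fargo: parent, skip
    visit Clio (parent Elko)
      visit Jade (parent Clio)
        Jade–Clio: parent, skip
      visit Ashby (parent Clio)
        Ashby–Clio: parent, skip
        visit Brent (parent Ashby)
          Brent–Ashby: parent, skip
      Clio–Elko: parent, skip
    Elko–Mesa: parent, skip
    visit Hilo (parent Elko)
      Hilo–Elko: parent, skip
visit Galt (parent –)
No non-parent visited neighbor found — the graph is a forest.

No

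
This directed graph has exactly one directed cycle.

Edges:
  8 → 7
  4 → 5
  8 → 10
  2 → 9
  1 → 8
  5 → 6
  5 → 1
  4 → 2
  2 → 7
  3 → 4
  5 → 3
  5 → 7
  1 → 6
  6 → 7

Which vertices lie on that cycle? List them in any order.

DFS with gray/black marking from 4:
4 gray
  5 gray
    7 gray
    7 black
    3 gray
      3→4: 4 is gray → back edge
Back edge closes the cycle 4 → 5 → 3 → 4; its vertices are {3, 4, 5}.

3, 4, 5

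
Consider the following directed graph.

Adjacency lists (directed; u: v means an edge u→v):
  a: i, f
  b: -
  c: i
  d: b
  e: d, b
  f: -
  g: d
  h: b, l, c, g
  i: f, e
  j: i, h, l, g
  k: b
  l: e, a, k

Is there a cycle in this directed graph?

No

DFS with white/gray/black marking, starting from c:
c gray
  i gray
    f gray
    f black
    e gray
      d gray
        b gray
        b black
      d black
      e→b: b black — skip
    e black
  i black
c black
a gray
  a→i: i black — skip
  a→f: f black — skip
a black
g gray
  g→d: d black — skip
g black
h gray
  h→b: b black — skip
  l gray
    l→e: e black — skip
    l→a: a black — skip
    k gray
      k→b: b black — skip
    k black
  l black
  h→c: c black — skip
  h→g: g black — skip
h black
j gray
  j→i: i black — skip
  j→h: h black — skip
  j→l: l black — skip
  j→g: g black — skip
j black
Every edge goes to a white or black vertex — no back edge, so the graph is acyclic.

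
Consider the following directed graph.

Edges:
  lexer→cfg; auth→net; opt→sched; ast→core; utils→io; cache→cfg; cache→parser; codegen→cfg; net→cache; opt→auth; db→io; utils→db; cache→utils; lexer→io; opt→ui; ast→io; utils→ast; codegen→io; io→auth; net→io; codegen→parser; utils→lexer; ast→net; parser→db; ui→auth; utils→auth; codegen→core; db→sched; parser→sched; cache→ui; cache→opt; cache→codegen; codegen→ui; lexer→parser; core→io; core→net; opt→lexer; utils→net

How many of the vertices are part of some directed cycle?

13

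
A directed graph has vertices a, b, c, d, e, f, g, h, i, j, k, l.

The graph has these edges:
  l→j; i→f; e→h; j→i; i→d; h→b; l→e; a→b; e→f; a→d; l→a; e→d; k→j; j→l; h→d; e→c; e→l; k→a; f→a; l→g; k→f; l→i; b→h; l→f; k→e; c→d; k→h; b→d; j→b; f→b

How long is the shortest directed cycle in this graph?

2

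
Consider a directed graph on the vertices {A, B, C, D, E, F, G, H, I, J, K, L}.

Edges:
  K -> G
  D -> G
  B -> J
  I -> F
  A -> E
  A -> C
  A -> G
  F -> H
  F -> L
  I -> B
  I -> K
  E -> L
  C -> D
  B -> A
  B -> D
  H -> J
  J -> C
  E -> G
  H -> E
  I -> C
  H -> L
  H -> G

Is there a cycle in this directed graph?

No

DFS with white/gray/black marking, starting from C:
C gray
  D gray
    G gray
    G black
  D black
C black
A gray
  A→C: C black — skip
  E gray
    L gray
    L black
    E→G: G black — skip
  E black
  A→G: G black — skip
A black
B gray
  B→D: D black — skip
  B→A: A black — skip
  J gray
    J→C: C black — skip
  J black
B black
F gray
  H gray
    H→E: E black — skip
    H→G: G black — skip
    H→L: L black — skip
    H→J: J black — skip
  H black
  F→L: L black — skip
F black
I gray
  I→C: C black — skip
  K gray
    K→G: G black — skip
  K black
  I→F: F black — skip
  I→B: B black — skip
I black
Every edge goes to a white or black vertex — no back edge, so the graph is acyclic.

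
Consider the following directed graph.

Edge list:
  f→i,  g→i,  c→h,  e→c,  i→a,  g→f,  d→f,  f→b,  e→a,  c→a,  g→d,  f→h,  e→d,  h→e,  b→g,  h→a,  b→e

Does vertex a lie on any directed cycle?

a lies on a cycle iff there is a path from a back to itself.
Exploring from a, it never reaches itself; equivalently, its strongly connected component is a singleton.

No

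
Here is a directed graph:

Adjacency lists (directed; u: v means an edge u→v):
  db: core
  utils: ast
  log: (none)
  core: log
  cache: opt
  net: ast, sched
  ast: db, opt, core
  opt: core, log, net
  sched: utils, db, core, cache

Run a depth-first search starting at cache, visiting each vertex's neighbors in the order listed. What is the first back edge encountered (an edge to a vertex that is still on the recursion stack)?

ast->opt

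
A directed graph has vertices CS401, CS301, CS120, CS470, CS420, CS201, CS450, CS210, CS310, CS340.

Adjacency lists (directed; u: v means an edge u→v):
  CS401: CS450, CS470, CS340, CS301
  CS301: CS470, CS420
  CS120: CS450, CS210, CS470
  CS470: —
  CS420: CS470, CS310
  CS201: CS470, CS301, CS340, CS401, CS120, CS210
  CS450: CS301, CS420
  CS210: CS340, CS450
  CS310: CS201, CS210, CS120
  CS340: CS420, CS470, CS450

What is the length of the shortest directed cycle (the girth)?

4

For each vertex v, BFS finds the shortest path from v back to v.
The shortest such closed walk is CS310 → CS120 → CS450 → CS420 → CS310, length 4.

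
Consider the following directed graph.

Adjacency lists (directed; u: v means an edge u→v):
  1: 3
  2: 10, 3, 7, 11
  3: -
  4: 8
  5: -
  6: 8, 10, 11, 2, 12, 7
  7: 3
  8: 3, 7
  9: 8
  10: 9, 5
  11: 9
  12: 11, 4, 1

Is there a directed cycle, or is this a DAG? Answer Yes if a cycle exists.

No

DFS with white/gray/black marking, starting from 11:
11 gray
  9 gray
    8 gray
      3 gray
      3 black
      7 gray
        7→3: 3 black — skip
      7 black
    8 black
  9 black
11 black
1 gray
  1→3: 3 black — skip
1 black
2 gray
  10 gray
    10→9: 9 black — skip
    5 gray
    5 black
  10 black
  2→3: 3 black — skip
  2→7: 7 black — skip
  2→11: 11 black — skip
2 black
4 gray
  4→8: 8 black — skip
4 black
6 gray
  6→8: 8 black — skip
  6→10: 10 black — skip
  6→11: 11 black — skip
  6→2: 2 black — skip
  12 gray
    12→11: 11 black — skip
    12→4: 4 black — skip
    12→1: 1 black — skip
  12 black
  6→7: 7 black — skip
6 black
Every edge goes to a white or black vertex — no back edge, so the graph is acyclic.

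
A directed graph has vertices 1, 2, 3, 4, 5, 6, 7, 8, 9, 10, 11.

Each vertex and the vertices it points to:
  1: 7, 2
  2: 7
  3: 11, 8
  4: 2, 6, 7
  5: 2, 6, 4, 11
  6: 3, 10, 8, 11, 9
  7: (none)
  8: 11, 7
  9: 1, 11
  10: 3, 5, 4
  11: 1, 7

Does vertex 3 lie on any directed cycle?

No

3 lies on a cycle iff there is a path from 3 back to itself.
Exploring from 3, it never reaches itself; equivalently, its strongly connected component is a singleton.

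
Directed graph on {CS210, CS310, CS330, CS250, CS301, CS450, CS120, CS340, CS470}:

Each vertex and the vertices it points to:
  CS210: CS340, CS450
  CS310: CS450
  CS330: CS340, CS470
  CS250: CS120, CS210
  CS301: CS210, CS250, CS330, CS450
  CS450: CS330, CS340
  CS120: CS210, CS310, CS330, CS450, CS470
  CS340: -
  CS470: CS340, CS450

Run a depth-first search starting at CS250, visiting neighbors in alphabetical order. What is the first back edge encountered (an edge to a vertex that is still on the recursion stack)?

CS470->CS450

DFS from CS250 (visiting neighbors in alphabetical order); mark gray on enter, black on exit:
CS250 gray
  CS120 gray
    CS210 gray
      CS340 gray
      CS340 black
      CS450 gray
        CS330 gray
          CS330→CS340: CS340 black — skip
          CS470 gray
            CS470→CS340: CS340 black — skip
            CS470→CS450: CS450 is gray → back edge
First back edge: CS470 → CS450.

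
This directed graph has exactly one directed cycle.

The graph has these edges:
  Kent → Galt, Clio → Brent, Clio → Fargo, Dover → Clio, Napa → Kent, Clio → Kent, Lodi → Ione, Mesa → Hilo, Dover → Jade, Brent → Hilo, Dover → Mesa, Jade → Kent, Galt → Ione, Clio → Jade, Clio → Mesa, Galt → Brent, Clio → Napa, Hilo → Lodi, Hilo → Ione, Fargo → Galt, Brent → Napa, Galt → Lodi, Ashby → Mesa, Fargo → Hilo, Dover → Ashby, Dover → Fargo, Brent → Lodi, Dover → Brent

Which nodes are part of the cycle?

DFS with gray/black marking from Napa:
Napa gray
  Kent gray
    Galt gray
      Brent gray
        Lodi gray
          Ione gray
          Ione black
        Lodi black
        Brent→Napa: Napa is gray → back edge
Back edge closes the cycle Napa → Kent → Galt → Brent → Napa; its vertices are {Galt, Kent, Napa, Brent}.

Galt, Kent, Napa, Brent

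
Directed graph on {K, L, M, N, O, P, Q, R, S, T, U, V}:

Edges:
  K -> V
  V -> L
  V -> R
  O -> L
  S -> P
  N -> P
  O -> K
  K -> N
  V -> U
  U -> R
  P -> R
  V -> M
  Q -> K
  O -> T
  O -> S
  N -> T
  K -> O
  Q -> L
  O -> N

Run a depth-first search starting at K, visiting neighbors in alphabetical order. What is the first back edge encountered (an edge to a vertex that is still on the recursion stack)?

DFS from K (visiting neighbors in alphabetical order); mark gray on enter, black on exit:
K gray
  N gray
    P gray
      R gray
      R black
    P black
    T gray
    T black
  N black
  O gray
    O→K: K is gray → back edge
First back edge: O → K.

O→K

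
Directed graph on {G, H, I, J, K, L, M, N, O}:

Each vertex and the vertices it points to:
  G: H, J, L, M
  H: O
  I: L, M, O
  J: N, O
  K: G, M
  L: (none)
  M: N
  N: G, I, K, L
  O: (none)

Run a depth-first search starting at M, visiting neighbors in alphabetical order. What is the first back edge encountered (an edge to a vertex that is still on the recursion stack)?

J->N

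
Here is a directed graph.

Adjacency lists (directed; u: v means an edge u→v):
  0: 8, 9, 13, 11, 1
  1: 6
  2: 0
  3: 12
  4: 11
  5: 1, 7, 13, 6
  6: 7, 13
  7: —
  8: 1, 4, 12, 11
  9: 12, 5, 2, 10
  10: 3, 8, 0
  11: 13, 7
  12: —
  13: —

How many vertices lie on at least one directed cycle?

A vertex is on a directed cycle iff it belongs to a strongly connected component of size ≥ 2 (or has a self-loop).
The vertices on cycles are {0, 2, 9, 10} — 4 in total.

4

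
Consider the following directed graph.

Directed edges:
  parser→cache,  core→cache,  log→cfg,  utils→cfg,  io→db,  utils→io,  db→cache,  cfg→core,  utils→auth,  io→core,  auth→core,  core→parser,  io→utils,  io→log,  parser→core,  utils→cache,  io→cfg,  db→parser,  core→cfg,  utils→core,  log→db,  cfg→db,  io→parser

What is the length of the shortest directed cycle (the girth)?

2

For each vertex v, BFS finds the shortest path from v back to v.
The shortest such closed walk is io → utils → io, length 2.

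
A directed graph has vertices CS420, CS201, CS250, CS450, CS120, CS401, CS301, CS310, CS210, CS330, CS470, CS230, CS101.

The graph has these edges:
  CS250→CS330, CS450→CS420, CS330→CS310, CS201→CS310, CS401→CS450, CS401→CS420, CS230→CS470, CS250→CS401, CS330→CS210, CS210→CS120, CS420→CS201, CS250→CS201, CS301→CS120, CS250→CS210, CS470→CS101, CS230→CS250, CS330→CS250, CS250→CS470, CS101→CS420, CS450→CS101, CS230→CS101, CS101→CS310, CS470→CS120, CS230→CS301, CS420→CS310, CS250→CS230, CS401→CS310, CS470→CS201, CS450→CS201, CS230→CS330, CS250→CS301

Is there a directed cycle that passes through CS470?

CS470 lies on a cycle iff there is a path from CS470 back to itself.
Exploring from CS470, it never reaches itself; equivalently, its strongly connected component is a singleton.

No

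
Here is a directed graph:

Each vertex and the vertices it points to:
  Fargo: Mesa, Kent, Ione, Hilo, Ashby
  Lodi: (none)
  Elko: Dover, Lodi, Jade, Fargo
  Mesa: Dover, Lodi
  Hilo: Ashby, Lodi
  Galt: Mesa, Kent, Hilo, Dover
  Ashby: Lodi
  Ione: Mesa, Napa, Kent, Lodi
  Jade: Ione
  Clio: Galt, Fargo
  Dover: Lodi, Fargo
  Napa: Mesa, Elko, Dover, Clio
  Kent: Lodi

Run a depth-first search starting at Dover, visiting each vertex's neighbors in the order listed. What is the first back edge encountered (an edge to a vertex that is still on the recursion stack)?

DFS from Dover (visiting each vertex's neighbors in the order listed); mark gray on enter, black on exit:
Dover gray
  Lodi gray
  Lodi black
  Fargo gray
    Mesa gray
      Mesa→Dover: Dover is gray → back edge
First back edge: Mesa → Dover.

Mesa->Dover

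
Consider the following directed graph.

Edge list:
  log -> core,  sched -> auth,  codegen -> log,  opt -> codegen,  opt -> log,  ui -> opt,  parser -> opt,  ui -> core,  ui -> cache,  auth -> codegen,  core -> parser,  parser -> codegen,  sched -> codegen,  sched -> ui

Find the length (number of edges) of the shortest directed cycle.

For each vertex v, BFS finds the shortest path from v back to v.
The shortest such closed walk is opt → log → core → parser → opt, length 4.

4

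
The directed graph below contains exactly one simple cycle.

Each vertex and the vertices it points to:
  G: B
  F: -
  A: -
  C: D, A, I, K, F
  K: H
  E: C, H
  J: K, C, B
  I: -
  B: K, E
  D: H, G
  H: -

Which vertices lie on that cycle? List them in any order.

B, C, D, E, G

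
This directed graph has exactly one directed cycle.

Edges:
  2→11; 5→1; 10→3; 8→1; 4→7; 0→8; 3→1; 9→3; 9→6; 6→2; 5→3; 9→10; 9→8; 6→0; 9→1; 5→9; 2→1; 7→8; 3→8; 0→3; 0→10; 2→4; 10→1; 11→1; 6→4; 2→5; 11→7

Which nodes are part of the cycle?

DFS with gray/black marking from 6:
6 gray
  4 gray
    7 gray
      8 gray
        1 gray
        1 black
      8 black
    7 black
  4 black
  2 gray
    11 gray
      11→1: 1 black — skip
      11→7: 7 black — skip
    11 black
    5 gray
      5→1: 1 black — skip
      9 gray
        9→8: 8 black — skip
        9→1: 1 black — skip
        9→6: 6 is gray → back edge
Back edge closes the cycle 6 → 2 → 5 → 9 → 6; its vertices are {2, 5, 6, 9}.

2, 5, 6, 9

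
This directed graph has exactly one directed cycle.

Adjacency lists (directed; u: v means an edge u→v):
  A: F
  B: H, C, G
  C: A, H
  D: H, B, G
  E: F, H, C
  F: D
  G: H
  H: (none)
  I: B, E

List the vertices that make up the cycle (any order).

A, B, C, D, F

DFS with gray/black marking from F:
F gray
  D gray
    H gray
    H black
    B gray
      B→H: H black — skip
      C gray
        A gray
          A→F: F is gray → back edge
Back edge closes the cycle F → D → B → C → A → F; its vertices are {A, B, C, D, F}.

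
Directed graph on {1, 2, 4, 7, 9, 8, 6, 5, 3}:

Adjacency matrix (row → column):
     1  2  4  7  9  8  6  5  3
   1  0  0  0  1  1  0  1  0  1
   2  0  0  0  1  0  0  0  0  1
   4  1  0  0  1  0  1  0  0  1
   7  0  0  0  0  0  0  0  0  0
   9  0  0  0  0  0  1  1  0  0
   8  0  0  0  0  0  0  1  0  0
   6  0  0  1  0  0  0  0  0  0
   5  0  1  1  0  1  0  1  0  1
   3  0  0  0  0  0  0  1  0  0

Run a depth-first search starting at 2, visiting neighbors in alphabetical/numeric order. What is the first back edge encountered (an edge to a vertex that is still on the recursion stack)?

1->3

DFS from 2 (visiting neighbors in alphabetical/numeric order); mark gray on enter, black on exit:
2 gray
  3 gray
    6 gray
      4 gray
        1 gray
          1→3: 3 is gray → back edge
First back edge: 1 → 3.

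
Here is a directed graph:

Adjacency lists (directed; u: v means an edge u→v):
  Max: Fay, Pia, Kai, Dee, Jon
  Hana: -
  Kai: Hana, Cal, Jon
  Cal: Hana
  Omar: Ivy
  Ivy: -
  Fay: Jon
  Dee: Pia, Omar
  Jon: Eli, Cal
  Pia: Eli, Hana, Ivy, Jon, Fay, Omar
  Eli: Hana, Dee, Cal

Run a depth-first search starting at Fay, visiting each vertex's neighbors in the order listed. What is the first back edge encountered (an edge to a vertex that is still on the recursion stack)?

Pia→Eli

DFS from Fay (visiting each vertex's neighbors in the order listed); mark gray on enter, black on exit:
Fay gray
  Jon gray
    Eli gray
      Hana gray
      Hana black
      Dee gray
        Pia gray
          Pia→Eli: Eli is gray → back edge
First back edge: Pia → Eli.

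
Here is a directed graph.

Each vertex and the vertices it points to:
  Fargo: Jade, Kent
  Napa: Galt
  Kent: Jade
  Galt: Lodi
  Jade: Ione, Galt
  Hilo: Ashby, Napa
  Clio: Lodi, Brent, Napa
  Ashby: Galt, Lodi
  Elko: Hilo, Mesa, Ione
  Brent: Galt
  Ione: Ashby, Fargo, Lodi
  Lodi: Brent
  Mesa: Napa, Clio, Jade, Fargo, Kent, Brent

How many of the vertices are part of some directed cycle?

7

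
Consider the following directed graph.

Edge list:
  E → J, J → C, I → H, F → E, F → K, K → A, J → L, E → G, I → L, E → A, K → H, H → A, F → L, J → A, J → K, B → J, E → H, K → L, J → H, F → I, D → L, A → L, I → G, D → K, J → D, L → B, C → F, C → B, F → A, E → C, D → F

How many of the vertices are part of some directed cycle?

11

A vertex is on a directed cycle iff it belongs to a strongly connected component of size ≥ 2 (or has a self-loop).
The vertices on cycles are {A, B, C, D, E, F, H, I, J, K, L} — 11 in total.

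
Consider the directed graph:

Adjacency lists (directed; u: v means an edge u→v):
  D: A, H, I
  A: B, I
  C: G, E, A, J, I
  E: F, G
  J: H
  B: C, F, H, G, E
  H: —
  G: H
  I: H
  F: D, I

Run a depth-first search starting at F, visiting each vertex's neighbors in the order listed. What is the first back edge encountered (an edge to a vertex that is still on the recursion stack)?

E->F

DFS from F (visiting each vertex's neighbors in the order listed); mark gray on enter, black on exit:
F gray
  D gray
    A gray
      B gray
        C gray
          G gray
            H gray
            H black
          G black
          E gray
            E→F: F is gray → back edge
First back edge: E → F.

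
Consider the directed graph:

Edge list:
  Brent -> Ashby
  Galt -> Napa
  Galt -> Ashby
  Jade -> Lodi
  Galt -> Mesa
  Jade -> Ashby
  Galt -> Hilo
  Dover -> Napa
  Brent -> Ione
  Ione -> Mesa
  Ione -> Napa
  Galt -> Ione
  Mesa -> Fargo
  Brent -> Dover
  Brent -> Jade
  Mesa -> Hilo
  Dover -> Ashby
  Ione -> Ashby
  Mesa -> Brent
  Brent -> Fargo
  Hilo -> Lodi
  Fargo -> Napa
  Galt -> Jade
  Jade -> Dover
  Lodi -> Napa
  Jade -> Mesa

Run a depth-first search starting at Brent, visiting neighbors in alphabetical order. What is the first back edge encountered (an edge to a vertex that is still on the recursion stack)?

Mesa->Brent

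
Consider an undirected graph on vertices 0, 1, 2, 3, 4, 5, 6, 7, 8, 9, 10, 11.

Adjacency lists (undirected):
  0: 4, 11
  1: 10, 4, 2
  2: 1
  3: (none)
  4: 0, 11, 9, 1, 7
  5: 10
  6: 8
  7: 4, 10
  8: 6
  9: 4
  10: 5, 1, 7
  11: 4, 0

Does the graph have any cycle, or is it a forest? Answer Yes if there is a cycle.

DFS, tracking each vertex's parent; an edge to a visited non-parent vertex closes a cycle.
Start from 0:
visit 0 (parent –)
  visit 4 (parent 0)
    4–0: parent, skip
    visit 11 (parent 4)
      11–4: parent, skip
      11–0: 0 visited and ≠ parent → cycle
Cycle: 0 – 4 – 11 – 0.

Yes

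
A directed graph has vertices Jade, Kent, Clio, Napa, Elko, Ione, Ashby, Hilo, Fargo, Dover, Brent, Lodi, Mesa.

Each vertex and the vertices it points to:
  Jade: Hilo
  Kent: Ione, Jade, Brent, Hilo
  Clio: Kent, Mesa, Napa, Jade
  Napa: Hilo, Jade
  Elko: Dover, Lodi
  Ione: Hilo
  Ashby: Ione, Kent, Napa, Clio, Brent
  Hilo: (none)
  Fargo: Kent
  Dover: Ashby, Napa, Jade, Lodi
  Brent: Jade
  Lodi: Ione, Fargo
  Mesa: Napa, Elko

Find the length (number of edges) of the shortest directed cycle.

5

For each vertex v, BFS finds the shortest path from v back to v.
The shortest such closed walk is Elko → Dover → Ashby → Clio → Mesa → Elko, length 5.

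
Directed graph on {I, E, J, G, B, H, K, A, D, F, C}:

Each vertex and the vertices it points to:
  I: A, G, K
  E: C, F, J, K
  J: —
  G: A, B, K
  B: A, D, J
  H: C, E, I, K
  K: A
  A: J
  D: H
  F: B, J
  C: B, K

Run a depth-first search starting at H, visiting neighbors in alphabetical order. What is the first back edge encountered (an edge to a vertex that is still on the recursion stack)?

D->H

DFS from H (visiting neighbors in alphabetical order); mark gray on enter, black on exit:
H gray
  C gray
    B gray
      A gray
        J gray
        J black
      A black
      D gray
        D→H: H is gray → back edge
First back edge: D → H.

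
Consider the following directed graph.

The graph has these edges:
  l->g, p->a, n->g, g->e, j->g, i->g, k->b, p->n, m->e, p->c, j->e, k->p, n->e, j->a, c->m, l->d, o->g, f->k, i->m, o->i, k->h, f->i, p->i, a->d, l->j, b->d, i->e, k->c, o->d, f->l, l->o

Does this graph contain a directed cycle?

No

DFS with white/gray/black marking, starting from c:
c gray
  m gray
    e gray
    e black
  m black
c black
n gray
  g gray
    g→e: e black — skip
  g black
  n→e: e black — skip
n black
o gray
  i gray
    i→e: e black — skip
    i→m: m black — skip
    i→g: g black — skip
  i black
  o→g: g black — skip
  d gray
  d black
o black
b gray
  b→d: d black — skip
b black
k gray
  h gray
  h black
  p gray
    p→n: n black — skip
    a gray
      a→d: d black — skip
    a black
    p→c: c black — skip
    p→i: i black — skip
  p black
  k→c: c black — skip
  k→b: b black — skip
k black
l gray
  l→d: d black — skip
  j gray
    j→g: g black — skip
    j→a: a black — skip
    j→e: e black — skip
  j black
  l→o: o black — skip
  l→g: g black — skip
l black
f gray
  f→i: i black — skip
  f→k: k black — skip
  f→l: l black — skip
f black
Every edge goes to a white or black vertex — no back edge, so the graph is acyclic.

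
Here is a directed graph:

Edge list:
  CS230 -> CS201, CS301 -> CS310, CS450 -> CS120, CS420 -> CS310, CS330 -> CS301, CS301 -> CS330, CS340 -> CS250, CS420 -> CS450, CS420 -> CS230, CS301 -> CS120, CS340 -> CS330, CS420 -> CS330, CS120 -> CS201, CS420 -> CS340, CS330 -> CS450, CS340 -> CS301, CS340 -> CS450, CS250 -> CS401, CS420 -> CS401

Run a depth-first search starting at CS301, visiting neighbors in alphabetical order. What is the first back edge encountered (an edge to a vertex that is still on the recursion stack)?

DFS from CS301 (visiting neighbors in alphabetical order); mark gray on enter, black on exit:
CS301 gray
  CS120 gray
    CS201 gray
    CS201 black
  CS120 black
  CS310 gray
  CS310 black
  CS330 gray
    CS330→CS301: CS301 is gray → back edge
First back edge: CS330 → CS301.

CS330->CS301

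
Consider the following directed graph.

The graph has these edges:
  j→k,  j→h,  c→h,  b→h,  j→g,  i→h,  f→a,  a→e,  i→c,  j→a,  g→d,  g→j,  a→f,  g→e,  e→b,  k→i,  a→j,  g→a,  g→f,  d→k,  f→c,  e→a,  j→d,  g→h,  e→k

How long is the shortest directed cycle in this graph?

2

For each vertex v, BFS finds the shortest path from v back to v.
The shortest such closed walk is g → j → g, length 2.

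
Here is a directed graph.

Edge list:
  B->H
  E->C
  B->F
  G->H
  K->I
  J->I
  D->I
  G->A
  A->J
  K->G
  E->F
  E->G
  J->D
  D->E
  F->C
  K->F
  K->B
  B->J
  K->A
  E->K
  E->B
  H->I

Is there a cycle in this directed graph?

Yes

DFS with white/gray/black marking, starting from J:
J gray
  D gray
    I gray
    I black
    E gray
      G gray
        H gray
          H→I: I black — skip
        H black
        A gray
          A→J: J is gray → back edge
Back edge found, so a cycle exists: J → D → E → G → A → J.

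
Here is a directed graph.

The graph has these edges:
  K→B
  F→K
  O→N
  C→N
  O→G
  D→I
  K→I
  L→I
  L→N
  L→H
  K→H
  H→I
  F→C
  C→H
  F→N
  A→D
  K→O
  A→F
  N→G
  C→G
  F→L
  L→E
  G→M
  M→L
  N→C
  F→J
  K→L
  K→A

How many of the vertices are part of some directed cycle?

8

A vertex is on a directed cycle iff it belongs to a strongly connected component of size ≥ 2 (or has a self-loop).
The vertices on cycles are {A, C, F, G, K, L, M, N} — 8 in total.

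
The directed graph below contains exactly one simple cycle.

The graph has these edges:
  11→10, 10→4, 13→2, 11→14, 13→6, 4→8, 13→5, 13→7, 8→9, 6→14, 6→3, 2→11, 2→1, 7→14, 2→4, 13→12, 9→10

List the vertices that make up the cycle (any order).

DFS with gray/black marking from 4:
4 gray
  8 gray
    9 gray
      10 gray
        10→4: 4 is gray → back edge
Back edge closes the cycle 4 → 8 → 9 → 10 → 4; its vertices are {4, 8, 9, 10}.

4, 8, 9, 10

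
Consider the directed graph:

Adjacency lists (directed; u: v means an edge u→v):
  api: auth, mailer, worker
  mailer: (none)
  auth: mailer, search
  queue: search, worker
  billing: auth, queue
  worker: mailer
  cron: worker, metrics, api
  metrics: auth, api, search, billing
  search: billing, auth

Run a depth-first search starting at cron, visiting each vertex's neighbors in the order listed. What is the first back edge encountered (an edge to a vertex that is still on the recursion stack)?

billing→auth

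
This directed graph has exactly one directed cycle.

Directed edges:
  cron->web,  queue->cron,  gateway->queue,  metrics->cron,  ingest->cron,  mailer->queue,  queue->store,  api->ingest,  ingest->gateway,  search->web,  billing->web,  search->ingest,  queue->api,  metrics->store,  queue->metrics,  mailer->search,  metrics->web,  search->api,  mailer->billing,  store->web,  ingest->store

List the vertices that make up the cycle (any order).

api, queue, ingest, gateway

DFS with gray/black marking from queue:
queue gray
  store gray
    web gray
    web black
  store black
  api gray
    ingest gray
      gateway gray
        gateway→queue: queue is gray → back edge
Back edge closes the cycle queue → api → ingest → gateway → queue; its vertices are {api, queue, ingest, gateway}.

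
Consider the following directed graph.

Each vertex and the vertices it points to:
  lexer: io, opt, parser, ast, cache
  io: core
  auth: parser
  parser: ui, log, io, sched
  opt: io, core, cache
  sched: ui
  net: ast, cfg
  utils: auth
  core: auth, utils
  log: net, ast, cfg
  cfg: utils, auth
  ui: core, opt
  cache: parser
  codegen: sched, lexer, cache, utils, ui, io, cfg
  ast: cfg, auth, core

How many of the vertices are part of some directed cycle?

A vertex is on a directed cycle iff it belongs to a strongly connected component of size ≥ 2 (or has a self-loop).
The vertices on cycles are {io, ui, ast, cfg, log, net, opt, auth, core, cache, sched, utils, parser} — 13 in total.

13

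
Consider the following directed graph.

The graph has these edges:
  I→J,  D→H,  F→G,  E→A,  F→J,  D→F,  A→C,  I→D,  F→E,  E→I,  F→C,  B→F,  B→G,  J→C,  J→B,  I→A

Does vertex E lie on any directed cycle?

E is on a cycle iff E can reach itself via ≥1 edge.
E → I → D → F → E — yes.

Yes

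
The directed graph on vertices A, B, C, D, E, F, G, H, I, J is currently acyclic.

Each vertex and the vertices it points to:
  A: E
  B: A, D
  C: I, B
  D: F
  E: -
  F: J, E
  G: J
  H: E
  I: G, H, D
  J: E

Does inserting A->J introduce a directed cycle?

No

Adding A→J creates a cycle iff J can already reach A.
Explore from J: no path reaches A. The graph stays acyclic.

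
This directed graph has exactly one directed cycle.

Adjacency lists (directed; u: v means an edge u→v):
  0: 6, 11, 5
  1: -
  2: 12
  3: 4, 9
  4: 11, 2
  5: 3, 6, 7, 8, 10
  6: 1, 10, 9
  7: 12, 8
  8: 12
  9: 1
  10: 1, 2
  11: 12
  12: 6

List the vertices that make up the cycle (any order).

2, 6, 10, 12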